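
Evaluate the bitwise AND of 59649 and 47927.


0b1110100100000001 & 0b1011101100110111 = 0b1010100100000001 = 43265

43265


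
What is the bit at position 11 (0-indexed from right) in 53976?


0b1101001011011000, position 11 = 0

0


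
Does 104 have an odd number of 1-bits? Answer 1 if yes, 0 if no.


0b1101000 has 3 ones => parity 1

1


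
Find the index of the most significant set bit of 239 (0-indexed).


0b11101111. Highest set bit at position 7

7


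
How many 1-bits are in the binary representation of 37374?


0b1001000111111110 has 10 set bits

10


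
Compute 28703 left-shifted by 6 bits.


0b111000000011111 << 6 = 0b111000000011111000000 = 1836992

1836992


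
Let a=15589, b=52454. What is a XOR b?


15589 ^ 52454 = 61443

61443


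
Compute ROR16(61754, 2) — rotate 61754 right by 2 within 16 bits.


Rotate 0b1111000100111010 right by 2 (16-bit) = 0b1011110001001110 = 48206

48206


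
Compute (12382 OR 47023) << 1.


Step 1: 12382 | 47023 = 47103
Step 2: 47103 << 1 = 94206

94206


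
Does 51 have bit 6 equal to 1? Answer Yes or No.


0b110011, bit 6 = 0. No

No


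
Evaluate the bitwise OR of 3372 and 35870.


0b110100101100 | 0b1000110000011110 = 0b1000110100111110 = 36158

36158


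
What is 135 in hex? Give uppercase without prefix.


135 = 87 hex

87


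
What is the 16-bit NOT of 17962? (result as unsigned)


~0b100011000101010 = 0b1011100111010101 = 47573 (16-bit unsigned)

47573


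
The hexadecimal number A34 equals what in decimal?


A34 hex = 2612 decimal

2612


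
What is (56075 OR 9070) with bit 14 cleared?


Step 1: 56075 | 9070 = 64367
Step 2: 64367 & ~(1 << 14) = 47983

47983


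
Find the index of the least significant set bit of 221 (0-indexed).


0b11011101. Lowest set bit at position 0

0


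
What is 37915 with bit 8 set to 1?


37915 | (1 << 8) = 37915 | 256 = 38171

38171


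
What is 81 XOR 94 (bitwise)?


0b1010001 ^ 0b1011110 = 0b1111 = 15

15


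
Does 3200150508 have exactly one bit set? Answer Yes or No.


0b10111110101111100110101111101100. Multiple bits set => No

No


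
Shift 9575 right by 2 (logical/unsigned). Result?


0b10010101100111 >> 2 = 0b100101011001 = 2393

2393


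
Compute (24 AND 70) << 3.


Step 1: 24 & 70 = 0
Step 2: 0 << 3 = 0

0


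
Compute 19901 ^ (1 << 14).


19901 ^ (1 << 14) = 19901 ^ 16384 = 3517

3517


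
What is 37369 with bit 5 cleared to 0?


37369 & ~(1 << 5) = 37337

37337


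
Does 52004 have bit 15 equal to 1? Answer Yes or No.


0b1100101100100100, bit 15 = 1. Yes

Yes


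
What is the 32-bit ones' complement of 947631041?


947631041 ^ 4294967295 = 3347336254

3347336254


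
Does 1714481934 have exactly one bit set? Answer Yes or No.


0b1100110001100001110101100001110. Multiple bits set => No

No


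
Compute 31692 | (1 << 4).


31692 | (1 << 4) = 31692 | 16 = 31708

31708


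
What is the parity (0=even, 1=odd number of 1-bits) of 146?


0b10010010 has 3 ones => parity 1

1


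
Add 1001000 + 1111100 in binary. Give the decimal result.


1001000 + 1111100 = 11000100 = 196

196


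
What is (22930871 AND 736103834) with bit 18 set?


Step 1: 22930871 & 736103834 = 20972946
Step 2: 20972946 | (1 << 18) = 20972946 | 262144 = 21235090

21235090


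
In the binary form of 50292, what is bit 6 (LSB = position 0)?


0b1100010001110100, position 6 = 1

1


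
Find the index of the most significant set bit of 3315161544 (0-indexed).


0b11000101100110010101100111001000. Highest set bit at position 31

31


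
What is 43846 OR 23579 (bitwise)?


0b1010101101000110 | 0b101110000011011 = 0b1111111101011111 = 65375

65375


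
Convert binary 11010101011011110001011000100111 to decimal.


11010101011011110001011000100111 in decimal = 3580827175

3580827175


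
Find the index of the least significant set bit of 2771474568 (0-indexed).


0b10100101001100010101100010001000. Lowest set bit at position 3

3


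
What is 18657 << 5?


0b100100011100001 << 5 = 0b10010001110000100000 = 597024

597024


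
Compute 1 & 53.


0b1 & 0b110101 = 0b1 = 1

1


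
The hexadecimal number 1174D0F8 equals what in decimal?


1174D0F8 hex = 292868344 decimal

292868344


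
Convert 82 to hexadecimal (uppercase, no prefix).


82 = 52 hex

52


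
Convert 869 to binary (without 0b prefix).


869 = 1101100101 in binary

1101100101


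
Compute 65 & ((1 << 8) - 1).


65 & 255 = 65

65


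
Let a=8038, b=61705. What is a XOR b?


8038 ^ 61705 = 61039

61039


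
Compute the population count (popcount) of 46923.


0b1011011101001011 has 10 set bits

10


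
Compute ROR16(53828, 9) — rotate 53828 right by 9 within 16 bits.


Rotate 0b1101001001000100 right by 9 (16-bit) = 0b10001001101001 = 8809

8809


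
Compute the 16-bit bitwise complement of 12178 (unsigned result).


~0b10111110010010 = 0b1101000001101101 = 53357 (16-bit unsigned)

53357


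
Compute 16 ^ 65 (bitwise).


0b10000 ^ 0b1000001 = 0b1010001 = 81

81


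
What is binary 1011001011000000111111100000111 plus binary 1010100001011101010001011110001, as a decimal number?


1011001011000000111111100000111 + 1010100001011101010001011110001 = 10101101100011110010000111111000 = 2911838712

2911838712


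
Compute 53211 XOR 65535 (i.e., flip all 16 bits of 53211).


53211 ^ 65535 = 12324

12324


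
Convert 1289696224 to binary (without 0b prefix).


1289696224 = 1001100110111110011001111100000 in binary

1001100110111110011001111100000


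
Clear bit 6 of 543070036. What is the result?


543070036 & ~(1 << 6) = 543069972

543069972


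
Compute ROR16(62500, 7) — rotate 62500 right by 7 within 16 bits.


Rotate 0b1111010000100100 right by 7 (16-bit) = 0b100100111101000 = 18920

18920


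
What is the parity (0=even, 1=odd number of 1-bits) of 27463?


0b110101101000111 has 9 ones => parity 1

1


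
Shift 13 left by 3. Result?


0b1101 << 3 = 0b1101000 = 104

104


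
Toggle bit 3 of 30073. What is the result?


30073 ^ (1 << 3) = 30073 ^ 8 = 30065

30065


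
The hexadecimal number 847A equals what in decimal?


847A hex = 33914 decimal

33914


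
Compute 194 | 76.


0b11000010 | 0b1001100 = 0b11001110 = 206

206


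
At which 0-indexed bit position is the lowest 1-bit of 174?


0b10101110. Lowest set bit at position 1

1


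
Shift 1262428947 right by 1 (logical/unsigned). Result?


0b1001011001111110010001100010011 >> 1 = 0b100101100111111001000110001001 = 631214473

631214473


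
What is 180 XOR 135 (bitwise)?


0b10110100 ^ 0b10000111 = 0b110011 = 51

51


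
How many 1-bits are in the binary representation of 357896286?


0b10101010101010001000001011110 has 13 set bits

13


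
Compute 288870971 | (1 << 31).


288870971 | (1 << 31) = 288870971 | 2147483648 = 2436354619

2436354619


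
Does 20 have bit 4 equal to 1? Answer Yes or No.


0b10100, bit 4 = 1. Yes

Yes


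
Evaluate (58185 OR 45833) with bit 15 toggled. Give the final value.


Step 1: 58185 | 45833 = 62281
Step 2: 62281 ^ (1 << 15) = 62281 ^ 32768 = 29513

29513


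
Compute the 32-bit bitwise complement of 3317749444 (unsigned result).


~0b11000101110000001101011011000100 = 0b111010001111110010100100111011 = 977217851 (32-bit unsigned)

977217851


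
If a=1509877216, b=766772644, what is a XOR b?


1509877216 ^ 766772644 = 1951064132

1951064132


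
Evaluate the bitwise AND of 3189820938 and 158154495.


0b10111110001000001100111000001010 & 0b1001011011010011111011111111 = 0b1000001000000000111000001010 = 136318474

136318474


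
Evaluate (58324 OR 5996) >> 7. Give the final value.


Step 1: 58324 | 5996 = 63484
Step 2: 63484 >> 7 = 495

495


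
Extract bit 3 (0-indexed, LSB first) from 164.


0b10100100, position 3 = 0

0


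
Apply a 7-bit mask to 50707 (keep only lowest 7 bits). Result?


50707 & 127 = 19

19


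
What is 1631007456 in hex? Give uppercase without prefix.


1631007456 = 613732E0 hex

613732E0


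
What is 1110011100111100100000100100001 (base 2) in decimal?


1110011100111100100000100100001 in decimal = 1939751201

1939751201


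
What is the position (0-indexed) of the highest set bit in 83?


0b1010011. Highest set bit at position 6

6


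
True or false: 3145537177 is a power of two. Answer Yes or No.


0b10111011011111010001011010011001. Multiple bits set => No

No


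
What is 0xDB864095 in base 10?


DB864095 hex = 3683008661 decimal

3683008661


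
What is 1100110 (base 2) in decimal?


1100110 in decimal = 102

102


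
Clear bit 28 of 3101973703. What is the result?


3101973703 & ~(1 << 28) = 2833538247

2833538247


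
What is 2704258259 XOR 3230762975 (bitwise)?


0b10100001001011111011010011010011 ^ 0b11000000100100011000011111011111 = 0b1100001101111100011001100001100 = 1639854860

1639854860


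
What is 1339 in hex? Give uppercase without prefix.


1339 = 53B hex

53B


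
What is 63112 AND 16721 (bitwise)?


0b1111011010001000 & 0b100000101010001 = 0b100000000000000 = 16384

16384


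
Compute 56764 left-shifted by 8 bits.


0b1101110110111100 << 8 = 0b110111011011110000000000 = 14531584

14531584


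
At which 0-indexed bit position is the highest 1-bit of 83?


0b1010011. Highest set bit at position 6

6


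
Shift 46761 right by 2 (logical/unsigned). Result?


0b1011011010101001 >> 2 = 0b10110110101010 = 11690

11690


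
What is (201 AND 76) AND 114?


Step 1: 201 & 76 = 72
Step 2: 72 & 114 = 64

64


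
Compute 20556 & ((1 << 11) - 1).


20556 & 2047 = 76

76


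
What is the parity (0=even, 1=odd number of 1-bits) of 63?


0b111111 has 6 ones => parity 0

0


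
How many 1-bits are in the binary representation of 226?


0b11100010 has 4 set bits

4


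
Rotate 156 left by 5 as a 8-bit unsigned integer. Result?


Rotate 0b10011100 left by 5 (8-bit) = 0b10010011 = 147

147


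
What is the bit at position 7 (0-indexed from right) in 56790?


0b1101110111010110, position 7 = 1

1


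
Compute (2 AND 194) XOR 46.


Step 1: 2 & 194 = 2
Step 2: 2 ^ 46 = 44

44


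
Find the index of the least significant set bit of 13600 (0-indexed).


0b11010100100000. Lowest set bit at position 5

5


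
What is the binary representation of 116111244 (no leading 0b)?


116111244 = 110111010111011011110001100 in binary

110111010111011011110001100


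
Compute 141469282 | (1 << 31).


141469282 | (1 << 31) = 141469282 | 2147483648 = 2288952930

2288952930


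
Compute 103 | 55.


0b1100111 | 0b110111 = 0b1110111 = 119

119


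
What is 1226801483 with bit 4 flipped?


1226801483 ^ (1 << 4) = 1226801483 ^ 16 = 1226801499

1226801499


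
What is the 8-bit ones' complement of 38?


38 ^ 255 = 217

217


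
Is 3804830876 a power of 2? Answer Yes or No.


0b11100010110010010001110010011100. Multiple bits set => No

No


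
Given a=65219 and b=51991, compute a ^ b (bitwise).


65219 ^ 51991 = 13780

13780


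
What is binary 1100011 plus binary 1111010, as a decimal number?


1100011 + 1111010 = 11011101 = 221

221


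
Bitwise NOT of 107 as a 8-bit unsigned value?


~0b1101011 = 0b10010100 = 148 (8-bit unsigned)

148


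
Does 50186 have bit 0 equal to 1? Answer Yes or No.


0b1100010000001010, bit 0 = 0. No

No


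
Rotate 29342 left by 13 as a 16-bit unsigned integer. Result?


Rotate 0b111001010011110 left by 13 (16-bit) = 0b1100111001010011 = 52819

52819


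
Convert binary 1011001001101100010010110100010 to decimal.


1011001001101100010010110100010 in decimal = 1496720802

1496720802


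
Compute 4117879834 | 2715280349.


0b11110101011100011101110000011010 | 0b10100001110101111110001111011101 = 0b11110101111101111111111111011111 = 4126670815

4126670815


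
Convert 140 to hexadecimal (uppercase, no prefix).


140 = 8C hex

8C


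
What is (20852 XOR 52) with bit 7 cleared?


Step 1: 20852 ^ 52 = 20800
Step 2: 20800 & ~(1 << 7) = 20800

20800


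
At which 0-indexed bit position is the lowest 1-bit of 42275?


0b1010010100100011. Lowest set bit at position 0

0


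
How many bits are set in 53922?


0b1101001010100010 has 7 set bits

7


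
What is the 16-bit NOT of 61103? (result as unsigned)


~0b1110111010101111 = 0b1000101010000 = 4432 (16-bit unsigned)

4432


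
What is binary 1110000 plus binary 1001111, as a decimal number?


1110000 + 1001111 = 10111111 = 191

191


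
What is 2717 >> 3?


0b101010011101 >> 3 = 0b101010011 = 339

339


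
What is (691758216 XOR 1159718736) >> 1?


Step 1: 691758216 ^ 1159718736 = 1814332376
Step 2: 1814332376 >> 1 = 907166188

907166188


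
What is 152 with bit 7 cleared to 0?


152 & ~(1 << 7) = 24

24


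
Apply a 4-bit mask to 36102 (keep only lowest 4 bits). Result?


36102 & 15 = 6

6


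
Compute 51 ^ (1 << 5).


51 ^ (1 << 5) = 51 ^ 32 = 19

19


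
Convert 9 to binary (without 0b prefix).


9 = 1001 in binary

1001


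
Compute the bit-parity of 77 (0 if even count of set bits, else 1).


0b1001101 has 4 ones => parity 0

0


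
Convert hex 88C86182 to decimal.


88C86182 hex = 2294833538 decimal

2294833538


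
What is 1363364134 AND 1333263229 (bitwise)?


0b1010001010000110100100100100110 & 0b1001111011101111111101101111101 = 0b1000001010000110100100100100100 = 1094928676

1094928676


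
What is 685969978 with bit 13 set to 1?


685969978 | (1 << 13) = 685969978 | 8192 = 685978170

685978170


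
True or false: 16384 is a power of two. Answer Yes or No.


0b100000000000000. Only one bit set => Yes

Yes


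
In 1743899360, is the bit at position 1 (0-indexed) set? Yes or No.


0b1100111111100011100101011100000, bit 1 = 0. No

No


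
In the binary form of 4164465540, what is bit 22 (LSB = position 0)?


0b11111000001110001011001110000100, position 22 = 0

0


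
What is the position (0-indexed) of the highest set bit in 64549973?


0b11110110001111010001010101. Highest set bit at position 25

25


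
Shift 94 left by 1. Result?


0b1011110 << 1 = 0b10111100 = 188

188


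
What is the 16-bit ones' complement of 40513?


40513 ^ 65535 = 25022

25022


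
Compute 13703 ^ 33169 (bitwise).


0b11010110000111 ^ 0b1000000110010001 = 0b1011010000010110 = 46102

46102


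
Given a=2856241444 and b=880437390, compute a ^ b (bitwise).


2856241444 ^ 880437390 = 2655297962

2655297962


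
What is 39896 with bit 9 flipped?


39896 ^ (1 << 9) = 39896 ^ 512 = 39384

39384


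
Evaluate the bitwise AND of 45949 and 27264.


0b1011001101111101 & 0b110101010000000 = 0b10001000000000 = 8704

8704


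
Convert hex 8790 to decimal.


8790 hex = 34704 decimal

34704


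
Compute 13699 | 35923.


0b11010110000011 | 0b1000110001010011 = 0b1011110111010011 = 48595

48595


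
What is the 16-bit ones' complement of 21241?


21241 ^ 65535 = 44294

44294


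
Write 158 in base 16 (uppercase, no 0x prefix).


158 = 9E hex

9E


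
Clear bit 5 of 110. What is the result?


110 & ~(1 << 5) = 78

78


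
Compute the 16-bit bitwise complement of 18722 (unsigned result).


~0b100100100100010 = 0b1011011011011101 = 46813 (16-bit unsigned)

46813


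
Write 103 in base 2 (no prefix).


103 = 1100111 in binary

1100111


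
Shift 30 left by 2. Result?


0b11110 << 2 = 0b1111000 = 120

120


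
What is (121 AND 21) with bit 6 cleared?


Step 1: 121 & 21 = 17
Step 2: 17 & ~(1 << 6) = 17

17


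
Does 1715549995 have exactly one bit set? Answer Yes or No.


0b1100110010000010011011100101011. Multiple bits set => No

No


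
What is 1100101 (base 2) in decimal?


1100101 in decimal = 101

101


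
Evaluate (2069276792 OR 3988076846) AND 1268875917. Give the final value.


Step 1: 2069276792 | 3988076846 = 4294424958
Step 2: 4294424958 & 1268875917 = 1268875276

1268875276


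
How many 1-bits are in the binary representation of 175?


0b10101111 has 6 set bits

6


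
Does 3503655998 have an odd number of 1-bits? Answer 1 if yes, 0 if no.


0b11010000110101011000110000111110 has 16 ones => parity 0

0


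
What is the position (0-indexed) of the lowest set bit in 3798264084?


0b11100010011001001110100100010100. Lowest set bit at position 2

2


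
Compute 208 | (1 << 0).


208 | (1 << 0) = 208 | 1 = 209

209


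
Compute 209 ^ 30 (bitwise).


0b11010001 ^ 0b11110 = 0b11001111 = 207

207


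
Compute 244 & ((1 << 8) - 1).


244 & 255 = 244

244


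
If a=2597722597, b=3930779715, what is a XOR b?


2597722597 ^ 3930779715 = 1889331622

1889331622


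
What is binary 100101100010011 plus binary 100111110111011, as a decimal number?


100101100010011 + 100111110111011 = 1001101011001110 = 39630

39630


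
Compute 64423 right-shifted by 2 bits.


0b1111101110100111 >> 2 = 0b11111011101001 = 16105

16105


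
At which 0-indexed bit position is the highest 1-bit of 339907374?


0b10100010000101001001100101110. Highest set bit at position 28

28


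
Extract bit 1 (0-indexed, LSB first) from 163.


0b10100011, position 1 = 1

1


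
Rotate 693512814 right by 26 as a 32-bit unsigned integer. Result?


Rotate 0b101001010101100010101001101110 right by 26 (32-bit) = 0b1010101100010101001101110001010 = 1435147146

1435147146


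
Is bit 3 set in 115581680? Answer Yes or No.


0b110111000111010001011110000, bit 3 = 0. No

No


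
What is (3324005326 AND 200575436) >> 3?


Step 1: 3324005326 & 200575436 = 35654092
Step 2: 35654092 >> 3 = 4456761

4456761


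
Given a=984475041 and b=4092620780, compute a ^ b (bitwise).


984475041 ^ 4092620780 = 3378350669

3378350669


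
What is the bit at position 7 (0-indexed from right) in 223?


0b11011111, position 7 = 1

1


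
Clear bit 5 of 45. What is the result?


45 & ~(1 << 5) = 13

13


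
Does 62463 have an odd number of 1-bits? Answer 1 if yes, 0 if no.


0b1111001111111111 has 14 ones => parity 0

0


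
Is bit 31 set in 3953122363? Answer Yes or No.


0b11101011100111111101110000111011, bit 31 = 1. Yes

Yes


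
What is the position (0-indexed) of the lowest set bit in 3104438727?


0b10111001000010011111100111000111. Lowest set bit at position 0

0


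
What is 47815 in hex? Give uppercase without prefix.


47815 = BAC7 hex

BAC7


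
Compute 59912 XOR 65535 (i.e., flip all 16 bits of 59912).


59912 ^ 65535 = 5623

5623


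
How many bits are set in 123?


0b1111011 has 6 set bits

6


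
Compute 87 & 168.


0b1010111 & 0b10101000 = 0b0 = 0

0


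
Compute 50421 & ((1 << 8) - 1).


50421 & 255 = 245

245


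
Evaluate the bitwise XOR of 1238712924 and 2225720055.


0b1001001110101010100001001011100 ^ 0b10000100101010011100101011110111 = 0b11001101011111001000100010101011 = 3447490731

3447490731


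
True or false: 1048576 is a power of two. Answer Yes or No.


0b100000000000000000000. Only one bit set => Yes

Yes


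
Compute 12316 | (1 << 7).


12316 | (1 << 7) = 12316 | 128 = 12444

12444


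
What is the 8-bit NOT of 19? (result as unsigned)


~0b10011 = 0b11101100 = 236 (8-bit unsigned)

236


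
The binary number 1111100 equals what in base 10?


1111100 in decimal = 124

124


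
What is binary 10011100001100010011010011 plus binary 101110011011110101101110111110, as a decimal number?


10011100001100010011010011 + 101110011011110101101110111110 = 110000111000000010000010010001 = 819994769

819994769


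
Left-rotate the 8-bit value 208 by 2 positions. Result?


Rotate 0b11010000 left by 2 (8-bit) = 0b1000011 = 67

67


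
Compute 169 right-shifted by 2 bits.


0b10101001 >> 2 = 0b101010 = 42

42


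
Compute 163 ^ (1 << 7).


163 ^ (1 << 7) = 163 ^ 128 = 35

35


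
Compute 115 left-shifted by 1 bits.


0b1110011 << 1 = 0b11100110 = 230

230


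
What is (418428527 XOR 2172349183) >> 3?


Step 1: 418428527 ^ 2172349183 = 2576080016
Step 2: 2576080016 >> 3 = 322010002

322010002


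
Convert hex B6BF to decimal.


B6BF hex = 46783 decimal

46783


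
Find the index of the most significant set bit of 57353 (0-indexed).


0b1110000000001001. Highest set bit at position 15

15


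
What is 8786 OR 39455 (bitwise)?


0b10001001010010 | 0b1001101000011111 = 0b1011101001011111 = 47711

47711


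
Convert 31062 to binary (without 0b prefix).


31062 = 111100101010110 in binary

111100101010110


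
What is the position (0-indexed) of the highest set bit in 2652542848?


0b10011110000110101001011110000000. Highest set bit at position 31

31


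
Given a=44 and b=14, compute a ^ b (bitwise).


44 ^ 14 = 34

34


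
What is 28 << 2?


0b11100 << 2 = 0b1110000 = 112

112


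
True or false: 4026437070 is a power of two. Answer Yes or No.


0b11101111111111101000110111001110. Multiple bits set => No

No


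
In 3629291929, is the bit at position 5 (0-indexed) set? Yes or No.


0b11011000010100101001100110011001, bit 5 = 0. No

No


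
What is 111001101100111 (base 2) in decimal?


111001101100111 in decimal = 29543

29543


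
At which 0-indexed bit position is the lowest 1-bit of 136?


0b10001000. Lowest set bit at position 3

3


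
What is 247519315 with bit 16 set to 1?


247519315 | (1 << 16) = 247519315 | 65536 = 247584851

247584851


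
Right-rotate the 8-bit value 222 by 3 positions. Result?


Rotate 0b11011110 right by 3 (8-bit) = 0b11011011 = 219

219


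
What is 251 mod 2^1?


251 & 1 = 1

1


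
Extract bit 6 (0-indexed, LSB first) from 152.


0b10011000, position 6 = 0

0


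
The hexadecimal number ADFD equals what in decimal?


ADFD hex = 44541 decimal

44541


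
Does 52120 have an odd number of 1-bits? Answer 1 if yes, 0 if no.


0b1100101110011000 has 8 ones => parity 0

0


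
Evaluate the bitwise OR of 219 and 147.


0b11011011 | 0b10010011 = 0b11011011 = 219

219


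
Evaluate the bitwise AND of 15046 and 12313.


0b11101011000110 & 0b11000000011001 = 0b11000000000000 = 12288

12288


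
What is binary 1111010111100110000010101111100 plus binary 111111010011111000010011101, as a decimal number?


1111010111100110000010101111100 + 111111010011111000010011101 = 10000010110111001111011000011001 = 2195519001

2195519001


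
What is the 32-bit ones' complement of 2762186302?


2762186302 ^ 4294967295 = 1532780993

1532780993


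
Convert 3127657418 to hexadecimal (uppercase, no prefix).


3127657418 = BA6C43CA hex

BA6C43CA


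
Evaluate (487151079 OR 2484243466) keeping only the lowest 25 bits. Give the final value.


Step 1: 487151079 | 2484243466 = 2635849199
Step 2: 2635849199 & 33554431 = 18603503

18603503


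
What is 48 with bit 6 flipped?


48 ^ (1 << 6) = 48 ^ 64 = 112

112


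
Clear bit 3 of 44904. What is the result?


44904 & ~(1 << 3) = 44896

44896


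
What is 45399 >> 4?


0b1011000101010111 >> 4 = 0b101100010101 = 2837

2837


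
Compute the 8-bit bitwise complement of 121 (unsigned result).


~0b1111001 = 0b10000110 = 134 (8-bit unsigned)

134


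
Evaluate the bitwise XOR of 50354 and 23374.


0b1100010010110010 ^ 0b101101101001110 = 0b1001111111111100 = 40956

40956


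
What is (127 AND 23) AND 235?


Step 1: 127 & 23 = 23
Step 2: 23 & 235 = 3

3


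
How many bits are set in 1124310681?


0b1000011000000111001111010011001 has 14 set bits

14


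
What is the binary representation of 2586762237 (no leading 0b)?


2586762237 = 10011010001011101101101111111101 in binary

10011010001011101101101111111101


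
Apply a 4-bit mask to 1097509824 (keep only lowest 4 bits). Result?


1097509824 & 15 = 0

0


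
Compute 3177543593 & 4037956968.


0b10111101011001010111011110101001 & 0b11110000101011100101010101101000 = 0b10110000001001000101010100101000 = 2955171112

2955171112


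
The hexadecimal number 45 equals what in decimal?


45 hex = 69 decimal

69


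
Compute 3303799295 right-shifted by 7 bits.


0b11000100111010111111100111111111 >> 7 = 0b1100010011101011111110011 = 25810931

25810931


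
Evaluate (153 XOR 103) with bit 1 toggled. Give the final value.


Step 1: 153 ^ 103 = 254
Step 2: 254 ^ (1 << 1) = 254 ^ 2 = 252

252


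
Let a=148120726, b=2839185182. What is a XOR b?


148120726 ^ 2839185182 = 2716771208

2716771208


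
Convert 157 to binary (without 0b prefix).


157 = 10011101 in binary

10011101


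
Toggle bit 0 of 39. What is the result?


39 ^ (1 << 0) = 39 ^ 1 = 38

38


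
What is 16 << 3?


0b10000 << 3 = 0b10000000 = 128

128


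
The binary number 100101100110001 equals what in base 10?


100101100110001 in decimal = 19249

19249


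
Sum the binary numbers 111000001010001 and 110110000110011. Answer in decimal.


111000001010001 + 110110000110011 = 1101110010000100 = 56452

56452


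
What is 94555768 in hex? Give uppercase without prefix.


94555768 = 5A2CE78 hex

5A2CE78


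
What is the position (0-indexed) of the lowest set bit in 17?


0b10001. Lowest set bit at position 0

0


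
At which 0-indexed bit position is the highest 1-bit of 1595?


0b11000111011. Highest set bit at position 10

10


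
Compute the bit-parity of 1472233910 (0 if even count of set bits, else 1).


0b1010111110000001000000110110110 has 14 ones => parity 0

0


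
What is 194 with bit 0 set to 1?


194 | (1 << 0) = 194 | 1 = 195

195


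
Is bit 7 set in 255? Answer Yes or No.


0b11111111, bit 7 = 1. Yes

Yes


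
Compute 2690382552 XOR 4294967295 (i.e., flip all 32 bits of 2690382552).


2690382552 ^ 4294967295 = 1604584743

1604584743


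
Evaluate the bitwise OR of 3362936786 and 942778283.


0b11001000011100100101011111010010 | 0b111000001100011010011110101011 = 0b11111000011100111111011111111011 = 4168349691

4168349691


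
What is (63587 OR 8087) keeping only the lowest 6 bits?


Step 1: 63587 | 8087 = 65527
Step 2: 65527 & 63 = 55

55


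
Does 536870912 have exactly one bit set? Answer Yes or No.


0b100000000000000000000000000000. Only one bit set => Yes

Yes


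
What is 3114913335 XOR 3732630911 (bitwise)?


0b10111001101010011100111000110111 ^ 0b11011110011110110110110101111111 = 0b1100111110100101010001101001000 = 1741857608

1741857608


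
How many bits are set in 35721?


0b1000101110001001 has 7 set bits

7


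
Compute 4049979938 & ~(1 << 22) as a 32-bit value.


4049979938 & ~(1 << 22) = 4045785634

4045785634


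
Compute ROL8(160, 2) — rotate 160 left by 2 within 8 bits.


Rotate 0b10100000 left by 2 (8-bit) = 0b10000010 = 130

130


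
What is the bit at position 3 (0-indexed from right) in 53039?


0b1100111100101111, position 3 = 1

1


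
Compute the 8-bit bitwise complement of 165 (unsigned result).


~0b10100101 = 0b1011010 = 90 (8-bit unsigned)

90


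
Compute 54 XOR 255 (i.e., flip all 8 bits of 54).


54 ^ 255 = 201

201


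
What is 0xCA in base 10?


CA hex = 202 decimal

202


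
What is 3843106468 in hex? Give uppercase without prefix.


3843106468 = E51126A4 hex

E51126A4


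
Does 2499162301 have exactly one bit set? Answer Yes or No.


0b10010100111101100011000010111101. Multiple bits set => No

No


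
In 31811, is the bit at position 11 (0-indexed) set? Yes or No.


0b111110001000011, bit 11 = 1. Yes

Yes


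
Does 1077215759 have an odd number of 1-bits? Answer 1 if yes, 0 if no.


0b1000000001101010000001000001111 has 10 ones => parity 0

0


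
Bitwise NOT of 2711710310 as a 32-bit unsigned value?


~0b10100001101000010110101001100110 = 0b1011110010111101001010110011001 = 1583256985 (32-bit unsigned)

1583256985


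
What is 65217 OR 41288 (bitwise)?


0b1111111011000001 | 0b1010000101001000 = 0b1111111111001001 = 65481

65481


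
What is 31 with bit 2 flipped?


31 ^ (1 << 2) = 31 ^ 4 = 27

27


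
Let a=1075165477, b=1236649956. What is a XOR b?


1075165477 ^ 1236649956 = 161513153

161513153


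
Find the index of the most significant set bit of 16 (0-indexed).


0b10000. Highest set bit at position 4

4


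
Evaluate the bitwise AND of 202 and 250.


0b11001010 & 0b11111010 = 0b11001010 = 202

202


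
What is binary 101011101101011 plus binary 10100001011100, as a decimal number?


101011101101011 + 10100001011100 = 111111111000111 = 32711

32711


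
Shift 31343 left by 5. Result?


0b111101001101111 << 5 = 0b11110100110111100000 = 1002976

1002976


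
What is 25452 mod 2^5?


25452 & 31 = 12

12


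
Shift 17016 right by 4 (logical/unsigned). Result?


0b100001001111000 >> 4 = 0b10000100111 = 1063

1063


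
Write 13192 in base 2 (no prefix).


13192 = 11001110001000 in binary

11001110001000


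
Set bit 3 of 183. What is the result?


183 | (1 << 3) = 183 | 8 = 191

191


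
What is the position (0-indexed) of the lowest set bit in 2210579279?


0b10000011110000101100001101001111. Lowest set bit at position 0

0


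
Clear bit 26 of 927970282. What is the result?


927970282 & ~(1 << 26) = 860861418

860861418


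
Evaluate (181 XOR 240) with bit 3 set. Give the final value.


Step 1: 181 ^ 240 = 69
Step 2: 69 | (1 << 3) = 69 | 8 = 77

77


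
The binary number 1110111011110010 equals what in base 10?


1110111011110010 in decimal = 61170

61170


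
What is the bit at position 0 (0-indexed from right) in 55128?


0b1101011101011000, position 0 = 0

0


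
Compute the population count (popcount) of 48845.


0b1011111011001101 has 11 set bits

11


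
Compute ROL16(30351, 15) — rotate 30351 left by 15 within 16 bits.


Rotate 0b111011010001111 left by 15 (16-bit) = 0b1011101101000111 = 47943

47943


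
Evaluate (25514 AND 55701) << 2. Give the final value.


Step 1: 25514 & 55701 = 16768
Step 2: 16768 << 2 = 67072

67072


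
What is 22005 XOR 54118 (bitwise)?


0b101010111110101 ^ 0b1101001101100110 = 0b1000011010010011 = 34451

34451


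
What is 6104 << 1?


0b1011111011000 << 1 = 0b10111110110000 = 12208

12208


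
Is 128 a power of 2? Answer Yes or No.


0b10000000. Only one bit set => Yes

Yes


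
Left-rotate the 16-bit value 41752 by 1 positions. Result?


Rotate 0b1010001100011000 left by 1 (16-bit) = 0b100011000110001 = 17969

17969


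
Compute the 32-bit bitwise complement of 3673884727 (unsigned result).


~0b11011010111110110000100000110111 = 0b100101000001001111011111001000 = 621082568 (32-bit unsigned)

621082568


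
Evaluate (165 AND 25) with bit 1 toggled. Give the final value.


Step 1: 165 & 25 = 1
Step 2: 1 ^ (1 << 1) = 1 ^ 2 = 3

3


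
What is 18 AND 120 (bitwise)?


0b10010 & 0b1111000 = 0b10000 = 16

16


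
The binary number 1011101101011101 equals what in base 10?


1011101101011101 in decimal = 47965

47965


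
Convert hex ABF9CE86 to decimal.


ABF9CE86 hex = 2885275270 decimal

2885275270


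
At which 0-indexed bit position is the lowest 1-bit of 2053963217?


0b1111010011011001111110111010001. Lowest set bit at position 0

0


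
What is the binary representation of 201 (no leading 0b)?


201 = 11001001 in binary

11001001


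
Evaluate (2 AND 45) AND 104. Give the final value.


Step 1: 2 & 45 = 0
Step 2: 0 & 104 = 0

0


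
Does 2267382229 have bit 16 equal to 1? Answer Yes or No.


0b10000111001001011000000111010101, bit 16 = 1. Yes

Yes


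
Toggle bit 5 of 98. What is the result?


98 ^ (1 << 5) = 98 ^ 32 = 66

66


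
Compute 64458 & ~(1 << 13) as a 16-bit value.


64458 & ~(1 << 13) = 56266

56266


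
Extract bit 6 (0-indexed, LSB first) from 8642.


0b10000111000010, position 6 = 1

1


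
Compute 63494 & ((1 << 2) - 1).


63494 & 3 = 2

2


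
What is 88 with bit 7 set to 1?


88 | (1 << 7) = 88 | 128 = 216

216


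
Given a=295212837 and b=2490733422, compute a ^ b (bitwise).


295212837 ^ 2490733422 = 2246902859

2246902859


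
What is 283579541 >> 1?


0b10000111001110001010010010101 >> 1 = 0b1000011100111000101001001010 = 141789770

141789770


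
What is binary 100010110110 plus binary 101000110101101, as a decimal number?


100010110110 + 101000110101101 = 101101001100011 = 23139

23139


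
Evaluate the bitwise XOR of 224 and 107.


0b11100000 ^ 0b1101011 = 0b10001011 = 139

139


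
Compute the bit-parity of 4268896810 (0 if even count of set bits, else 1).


0b11111110011100100011001000101010 has 17 ones => parity 1

1


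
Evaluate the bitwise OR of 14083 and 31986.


0b11011100000011 | 0b111110011110010 = 0b111111111110011 = 32755

32755


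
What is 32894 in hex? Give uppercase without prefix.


32894 = 807E hex

807E


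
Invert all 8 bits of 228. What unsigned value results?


228 ^ 255 = 27

27


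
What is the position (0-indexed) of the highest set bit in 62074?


0b1111001001111010. Highest set bit at position 15

15


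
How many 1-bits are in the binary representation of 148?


0b10010100 has 3 set bits

3


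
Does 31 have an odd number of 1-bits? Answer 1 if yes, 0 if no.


0b11111 has 5 ones => parity 1

1


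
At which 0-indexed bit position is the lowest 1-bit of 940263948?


0b111000000010110100101000001100. Lowest set bit at position 2

2


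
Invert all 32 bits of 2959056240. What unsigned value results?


2959056240 ^ 4294967295 = 1335911055

1335911055


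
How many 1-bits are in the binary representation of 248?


0b11111000 has 5 set bits

5


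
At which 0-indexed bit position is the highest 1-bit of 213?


0b11010101. Highest set bit at position 7

7


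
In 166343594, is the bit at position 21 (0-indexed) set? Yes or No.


0b1001111010100011001110101010, bit 21 = 1. Yes

Yes


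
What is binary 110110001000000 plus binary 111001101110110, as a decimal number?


110110001000000 + 111001101110110 = 1101111110110110 = 57270

57270


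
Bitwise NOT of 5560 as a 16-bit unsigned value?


~0b1010110111000 = 0b1110101001000111 = 59975 (16-bit unsigned)

59975


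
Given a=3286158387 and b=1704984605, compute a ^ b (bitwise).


3286158387 ^ 1704984605 = 2793327662

2793327662


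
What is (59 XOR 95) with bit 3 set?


Step 1: 59 ^ 95 = 100
Step 2: 100 | (1 << 3) = 100 | 8 = 108

108


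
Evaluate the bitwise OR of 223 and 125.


0b11011111 | 0b1111101 = 0b11111111 = 255

255


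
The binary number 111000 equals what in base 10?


111000 in decimal = 56

56


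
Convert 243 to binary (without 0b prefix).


243 = 11110011 in binary

11110011


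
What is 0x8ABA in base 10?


8ABA hex = 35514 decimal

35514


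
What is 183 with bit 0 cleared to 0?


183 & ~(1 << 0) = 182

182


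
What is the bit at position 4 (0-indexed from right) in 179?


0b10110011, position 4 = 1

1


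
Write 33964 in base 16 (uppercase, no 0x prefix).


33964 = 84AC hex

84AC


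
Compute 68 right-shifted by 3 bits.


0b1000100 >> 3 = 0b1000 = 8

8


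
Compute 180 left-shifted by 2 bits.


0b10110100 << 2 = 0b1011010000 = 720

720


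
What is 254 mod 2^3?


254 & 7 = 6

6


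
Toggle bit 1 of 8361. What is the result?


8361 ^ (1 << 1) = 8361 ^ 2 = 8363

8363


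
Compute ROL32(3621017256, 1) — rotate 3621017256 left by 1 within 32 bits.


Rotate 0b11010111110101000101011010101000 left by 1 (32-bit) = 0b10101111101010001010110101010001 = 2947067217

2947067217


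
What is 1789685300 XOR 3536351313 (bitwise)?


0b1101010101011000110111000110100 ^ 0b11010010110010000111000001010001 = 0b10111000011001000001111001100101 = 3093569125

3093569125


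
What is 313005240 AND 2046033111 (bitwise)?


0b10010101010000001010010111000 & 0b1111001111100111111110011010111 = 0b10000101000000001010010010000 = 278926480

278926480


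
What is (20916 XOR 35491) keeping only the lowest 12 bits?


Step 1: 20916 ^ 35491 = 56087
Step 2: 56087 & 4095 = 2839

2839


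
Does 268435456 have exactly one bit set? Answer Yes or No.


0b10000000000000000000000000000. Only one bit set => Yes

Yes


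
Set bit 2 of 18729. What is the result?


18729 | (1 << 2) = 18729 | 4 = 18733

18733


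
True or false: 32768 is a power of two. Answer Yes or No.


0b1000000000000000. Only one bit set => Yes

Yes


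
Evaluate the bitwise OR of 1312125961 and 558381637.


0b1001110001101010111010000001001 | 0b100001010010000011101001000101 = 0b1101111011111010111111001001101 = 1870495309

1870495309


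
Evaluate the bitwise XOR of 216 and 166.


0b11011000 ^ 0b10100110 = 0b1111110 = 126

126


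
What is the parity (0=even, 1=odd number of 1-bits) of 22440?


0b101011110101000 has 8 ones => parity 0

0


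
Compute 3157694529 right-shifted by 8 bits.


0b10111100001101101001100001000001 >> 8 = 0b101111000011011010011000 = 12334744

12334744


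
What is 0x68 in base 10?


68 hex = 104 decimal

104


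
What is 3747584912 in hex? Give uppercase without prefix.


3747584912 = DF5F9B90 hex

DF5F9B90


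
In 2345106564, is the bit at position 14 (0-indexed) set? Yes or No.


0b10001011110001110111110010000100, bit 14 = 1. Yes

Yes


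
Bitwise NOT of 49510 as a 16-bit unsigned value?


~0b1100000101100110 = 0b11111010011001 = 16025 (16-bit unsigned)

16025


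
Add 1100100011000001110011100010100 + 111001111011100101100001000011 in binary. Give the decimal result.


1100100011000001110011100010100 + 111001111011100101100001000011 = 10011110010011110011111101010111 = 2655993687

2655993687


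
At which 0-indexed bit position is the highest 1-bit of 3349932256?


0b11000111101010111110100011100000. Highest set bit at position 31

31


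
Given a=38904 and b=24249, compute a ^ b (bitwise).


38904 ^ 24249 = 51521

51521


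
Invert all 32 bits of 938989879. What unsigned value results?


938989879 ^ 4294967295 = 3355977416

3355977416


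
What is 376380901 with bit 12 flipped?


376380901 ^ (1 << 12) = 376380901 ^ 4096 = 376376805

376376805


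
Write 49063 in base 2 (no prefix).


49063 = 1011111110100111 in binary

1011111110100111


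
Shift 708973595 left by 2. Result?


0b101010010000100001010000011011 << 2 = 0b10101001000010000101000001101100 = 2835894380

2835894380
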